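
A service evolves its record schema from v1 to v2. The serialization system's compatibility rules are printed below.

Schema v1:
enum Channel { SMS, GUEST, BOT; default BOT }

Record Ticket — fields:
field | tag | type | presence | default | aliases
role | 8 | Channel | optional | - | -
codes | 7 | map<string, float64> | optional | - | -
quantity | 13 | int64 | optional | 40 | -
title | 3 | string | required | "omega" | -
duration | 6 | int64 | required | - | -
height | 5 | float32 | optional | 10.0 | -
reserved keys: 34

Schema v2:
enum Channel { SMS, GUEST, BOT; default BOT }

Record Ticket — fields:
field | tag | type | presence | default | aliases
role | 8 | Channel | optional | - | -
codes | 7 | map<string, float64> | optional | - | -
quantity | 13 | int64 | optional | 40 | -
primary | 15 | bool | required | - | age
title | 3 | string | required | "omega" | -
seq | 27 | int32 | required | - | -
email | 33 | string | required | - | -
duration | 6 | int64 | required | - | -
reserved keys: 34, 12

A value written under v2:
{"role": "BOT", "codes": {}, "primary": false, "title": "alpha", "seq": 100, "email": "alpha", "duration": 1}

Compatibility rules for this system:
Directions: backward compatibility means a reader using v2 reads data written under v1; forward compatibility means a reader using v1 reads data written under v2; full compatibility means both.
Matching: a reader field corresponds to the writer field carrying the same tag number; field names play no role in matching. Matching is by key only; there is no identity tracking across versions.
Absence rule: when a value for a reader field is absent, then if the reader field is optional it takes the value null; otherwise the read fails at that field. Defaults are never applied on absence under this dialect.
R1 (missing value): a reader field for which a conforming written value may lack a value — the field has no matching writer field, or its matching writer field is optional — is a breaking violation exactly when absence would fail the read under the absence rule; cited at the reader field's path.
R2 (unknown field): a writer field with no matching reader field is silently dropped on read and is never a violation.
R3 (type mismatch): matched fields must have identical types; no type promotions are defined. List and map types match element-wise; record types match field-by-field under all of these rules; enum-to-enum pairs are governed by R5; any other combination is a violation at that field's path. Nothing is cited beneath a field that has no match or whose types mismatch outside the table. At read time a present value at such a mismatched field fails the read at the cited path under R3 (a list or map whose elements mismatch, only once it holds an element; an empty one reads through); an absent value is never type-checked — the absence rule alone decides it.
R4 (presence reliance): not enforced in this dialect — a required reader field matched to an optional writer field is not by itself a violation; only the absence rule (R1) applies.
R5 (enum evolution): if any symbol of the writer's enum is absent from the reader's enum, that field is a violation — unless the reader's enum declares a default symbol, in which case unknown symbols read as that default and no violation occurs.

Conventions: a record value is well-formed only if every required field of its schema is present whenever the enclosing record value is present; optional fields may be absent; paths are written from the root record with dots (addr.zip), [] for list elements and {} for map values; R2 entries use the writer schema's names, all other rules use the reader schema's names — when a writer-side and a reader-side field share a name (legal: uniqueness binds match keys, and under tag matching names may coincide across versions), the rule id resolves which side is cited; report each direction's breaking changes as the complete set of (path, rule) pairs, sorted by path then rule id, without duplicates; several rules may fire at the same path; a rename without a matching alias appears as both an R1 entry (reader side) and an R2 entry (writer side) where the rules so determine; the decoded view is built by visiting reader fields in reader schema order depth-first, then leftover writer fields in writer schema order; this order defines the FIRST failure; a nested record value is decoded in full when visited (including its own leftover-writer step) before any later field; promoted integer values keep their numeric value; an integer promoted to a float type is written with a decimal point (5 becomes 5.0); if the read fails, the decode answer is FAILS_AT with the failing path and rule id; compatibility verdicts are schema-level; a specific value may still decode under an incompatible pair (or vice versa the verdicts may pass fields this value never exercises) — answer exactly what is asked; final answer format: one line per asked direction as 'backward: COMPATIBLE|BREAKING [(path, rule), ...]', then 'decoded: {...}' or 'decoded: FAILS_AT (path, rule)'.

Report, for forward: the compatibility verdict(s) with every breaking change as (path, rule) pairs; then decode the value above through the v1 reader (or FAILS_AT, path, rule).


in Ticket below, arrows point writer -> reader
forward analysis of Ticket with v1 as reader and v2 as writer:
  writer optional, Channel -> Channel: reader role maps from writer role
  writer optional, map<string, float64> -> map<string, float64>: reader codes maps from writer codes
  writer optional, int64 -> int64: reader quantity maps from writer quantity
  writer required, string -> string: reader title maps from writer title
  writer required, int64 -> int64: reader duration maps from writer duration
  height: no writer-side match
  leftover writer field: primary
  leftover writer field: seq
  leftover writer field: email
  nothing fires on Ticket: forward is COMPATIBLE
decoding the Ticket value with the v1 reader:
  role := "BOT"
  codes := {}
  quantity := null (not supplied -> null)
  title := "alpha"
  duration := 1
  height := null (not supplied -> null)
  writer primary: unmatched, discarded
  writer seq: unmatched, discarded
  writer email: unmatched, discarded
  => decoded: {"role": "BOT", "codes": {}, "quantity": null, "title": "alpha", "duration": 1, "height": null}
ruling out the remaining Ticket differences:
  removed field height from record Ticket -> inert for the asked Ticket verdict: nothing fires
  added field email to record Ticket: required string, tag 33 (in v2 it sits immediately before duration) -> matters only for Ticket's backward compatibility — outside the asked direction
  added field primary to record Ticket: required bool, tag 15 (in v2 it sits immediately before title) -> matters only for Ticket's backward compatibility — outside the asked direction
  added field seq to record Ticket: required int32, tag 27 (in v2 it sits immediately before duration) -> matters only for Ticket's backward compatibility — outside the asked direction

forward: COMPATIBLE []; decoded: {"role": "BOT", "codes": {}, "quantity": null, "title": "alpha", "duration": 1, "height": null}


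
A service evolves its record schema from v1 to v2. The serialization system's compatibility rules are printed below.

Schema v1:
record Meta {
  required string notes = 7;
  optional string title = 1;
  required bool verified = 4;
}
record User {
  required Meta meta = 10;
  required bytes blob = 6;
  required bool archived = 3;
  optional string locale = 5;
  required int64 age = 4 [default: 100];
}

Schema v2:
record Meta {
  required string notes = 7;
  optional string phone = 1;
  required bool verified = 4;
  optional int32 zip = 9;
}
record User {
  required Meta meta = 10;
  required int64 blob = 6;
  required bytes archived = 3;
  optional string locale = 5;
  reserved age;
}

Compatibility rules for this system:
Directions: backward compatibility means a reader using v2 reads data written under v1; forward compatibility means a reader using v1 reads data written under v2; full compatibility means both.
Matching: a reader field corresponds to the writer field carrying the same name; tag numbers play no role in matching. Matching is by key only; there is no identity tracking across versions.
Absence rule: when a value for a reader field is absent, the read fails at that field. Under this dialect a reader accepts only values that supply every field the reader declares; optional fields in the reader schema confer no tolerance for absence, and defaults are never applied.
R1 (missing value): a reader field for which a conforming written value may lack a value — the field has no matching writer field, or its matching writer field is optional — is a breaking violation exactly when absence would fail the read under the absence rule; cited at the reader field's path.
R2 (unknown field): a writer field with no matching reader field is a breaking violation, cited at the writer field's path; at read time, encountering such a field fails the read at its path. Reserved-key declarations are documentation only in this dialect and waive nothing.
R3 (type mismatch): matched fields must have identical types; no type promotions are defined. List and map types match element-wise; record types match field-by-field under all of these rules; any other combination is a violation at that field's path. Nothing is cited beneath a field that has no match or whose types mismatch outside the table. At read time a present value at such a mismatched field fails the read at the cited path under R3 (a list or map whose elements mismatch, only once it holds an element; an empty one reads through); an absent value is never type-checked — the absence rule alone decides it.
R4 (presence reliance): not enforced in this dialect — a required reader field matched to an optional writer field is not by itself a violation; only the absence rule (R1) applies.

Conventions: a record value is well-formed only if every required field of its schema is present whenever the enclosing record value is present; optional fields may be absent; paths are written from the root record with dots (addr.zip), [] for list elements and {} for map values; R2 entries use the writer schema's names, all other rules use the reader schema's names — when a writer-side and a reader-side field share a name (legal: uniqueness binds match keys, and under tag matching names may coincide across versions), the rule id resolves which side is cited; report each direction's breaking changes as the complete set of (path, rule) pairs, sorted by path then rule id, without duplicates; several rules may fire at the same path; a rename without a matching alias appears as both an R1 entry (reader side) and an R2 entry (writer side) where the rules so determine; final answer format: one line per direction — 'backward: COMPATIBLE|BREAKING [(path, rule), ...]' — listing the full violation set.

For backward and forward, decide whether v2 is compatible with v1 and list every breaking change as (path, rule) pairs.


arrows below run writer -> reader for User
checking backward for User: reader v2 against writer v1:
  writer required, Meta -> Meta: reader meta maps from writer meta
  writer required, bytes -> int64: reader blob maps from writer blob
  writer required, bool -> bytes: reader archived maps from writer archived
  writer optional, string -> string: reader locale maps from writer locale
  writer field age has no reader counterpart
  writer required, string -> string: reader meta.notes maps from writer meta.notes
  meta.phone has no writer counterpart
  writer required, bool -> bool: reader meta.verified maps from writer meta.verified
  meta.zip has no writer counterpart
  writer field meta.title has no reader counterpart
  R2 fires at age
  R3 fires at archived
  R3 fires at blob
  R1 fires at locale
  R1 fires at meta.phone
  R2 fires at meta.title
  R1 fires at meta.zip
  => 7 violation(s): backward is BREAKING for User
checking forward for User: reader v1 against writer v2:
  writer required, Meta -> Meta: reader meta maps from writer meta
  writer required, int64 -> bytes: reader blob maps from writer blob
  writer required, bytes -> bool: reader archived maps from writer archived
  writer optional, string -> string: reader locale maps from writer locale
  age has no writer counterpart
  writer required, string -> string: reader meta.notes maps from writer meta.notes
  meta.title has no writer counterpart
  writer required, bool -> bool: reader meta.verified maps from writer meta.verified
  writer field meta.phone has no reader counterpart
  writer field meta.zip has no reader counterpart
  R1 fires at age
  R3 fires at archived
  R3 fires at blob
  R1 fires at locale
  R2 fires at meta.phone
  R1 fires at meta.title
  R2 fires at meta.zip
  => 7 violation(s): forward is BREAKING for User

backward: BREAKING [(age, R2), (archived, R3), (blob, R3), (locale, R1), (meta.phone, R1), (meta.title, R2), (meta.zip, R1)]; forward: BREAKING [(age, R1), (archived, R3), (blob, R3), (locale, R1), (meta.phone, R2), (meta.title, R1), (meta.zip, R2)]


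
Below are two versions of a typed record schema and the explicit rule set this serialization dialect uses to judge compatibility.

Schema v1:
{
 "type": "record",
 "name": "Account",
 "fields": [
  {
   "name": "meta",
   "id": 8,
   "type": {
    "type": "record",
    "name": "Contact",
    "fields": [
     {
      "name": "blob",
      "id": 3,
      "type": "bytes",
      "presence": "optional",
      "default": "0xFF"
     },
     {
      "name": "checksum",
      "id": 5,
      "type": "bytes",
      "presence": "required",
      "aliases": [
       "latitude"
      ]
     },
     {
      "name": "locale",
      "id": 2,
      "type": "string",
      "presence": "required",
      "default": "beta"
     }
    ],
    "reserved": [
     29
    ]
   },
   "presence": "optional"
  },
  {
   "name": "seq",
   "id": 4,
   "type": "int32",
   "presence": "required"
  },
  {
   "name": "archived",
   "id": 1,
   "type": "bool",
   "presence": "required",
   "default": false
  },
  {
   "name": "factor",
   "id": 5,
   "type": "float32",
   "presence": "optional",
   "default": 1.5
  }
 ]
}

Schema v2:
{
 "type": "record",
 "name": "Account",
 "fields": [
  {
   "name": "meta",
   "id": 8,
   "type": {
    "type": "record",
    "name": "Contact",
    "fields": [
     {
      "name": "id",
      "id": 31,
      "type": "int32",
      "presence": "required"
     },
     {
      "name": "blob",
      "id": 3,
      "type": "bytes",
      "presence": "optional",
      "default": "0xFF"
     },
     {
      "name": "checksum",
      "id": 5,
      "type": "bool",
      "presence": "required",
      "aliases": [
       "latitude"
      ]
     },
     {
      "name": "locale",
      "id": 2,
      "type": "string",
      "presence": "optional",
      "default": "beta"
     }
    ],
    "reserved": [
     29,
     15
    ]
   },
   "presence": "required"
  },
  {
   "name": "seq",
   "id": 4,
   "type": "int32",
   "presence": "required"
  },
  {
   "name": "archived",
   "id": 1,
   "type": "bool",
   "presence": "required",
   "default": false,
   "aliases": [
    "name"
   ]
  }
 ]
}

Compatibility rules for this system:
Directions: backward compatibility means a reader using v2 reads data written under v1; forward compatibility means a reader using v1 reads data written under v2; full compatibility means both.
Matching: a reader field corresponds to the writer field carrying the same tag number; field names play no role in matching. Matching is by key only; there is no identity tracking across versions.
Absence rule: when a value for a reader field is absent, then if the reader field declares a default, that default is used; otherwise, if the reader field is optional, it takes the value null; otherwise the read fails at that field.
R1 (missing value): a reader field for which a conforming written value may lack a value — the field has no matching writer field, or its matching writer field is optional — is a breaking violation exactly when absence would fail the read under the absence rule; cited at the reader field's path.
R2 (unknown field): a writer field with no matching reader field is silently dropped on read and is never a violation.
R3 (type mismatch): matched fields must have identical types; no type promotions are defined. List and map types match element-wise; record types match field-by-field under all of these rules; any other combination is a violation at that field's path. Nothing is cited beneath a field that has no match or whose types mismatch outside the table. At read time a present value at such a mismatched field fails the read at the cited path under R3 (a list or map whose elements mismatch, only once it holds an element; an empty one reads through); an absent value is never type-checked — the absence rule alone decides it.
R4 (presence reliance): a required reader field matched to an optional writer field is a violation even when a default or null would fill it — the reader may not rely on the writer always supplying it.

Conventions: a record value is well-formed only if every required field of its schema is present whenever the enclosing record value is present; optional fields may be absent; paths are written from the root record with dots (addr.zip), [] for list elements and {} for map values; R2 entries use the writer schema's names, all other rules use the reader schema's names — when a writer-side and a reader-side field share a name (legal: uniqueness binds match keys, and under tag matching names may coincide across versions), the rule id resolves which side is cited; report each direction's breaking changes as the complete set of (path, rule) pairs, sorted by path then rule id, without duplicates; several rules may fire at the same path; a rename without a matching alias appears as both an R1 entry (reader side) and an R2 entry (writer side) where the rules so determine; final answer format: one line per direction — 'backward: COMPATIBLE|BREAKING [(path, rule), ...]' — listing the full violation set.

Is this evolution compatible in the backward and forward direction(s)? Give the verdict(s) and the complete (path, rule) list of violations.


backward: BREAKING [(meta, R1), (meta, R4), (meta.checksum, R3), (meta.id, R1)]; forward: BREAKING [(meta.checksum, R3), (meta.locale, R4)]

the writer's type comes first in each Account pair
checking backward for Account: reader v2 against writer v1:
  meta: Contact -> Contact, writer optional; from meta
  seq: int32 -> int32, writer required; from seq
  archived: bool -> bool, writer required; from archived
  leftover writer field: factor
  meta.id has no writer counterpart
  meta.blob: bytes -> bytes, writer optional; from meta.blob
  meta.checksum: bytes -> bool, writer required; from meta.checksum
  meta.locale: string -> string, writer required; from meta.locale
  breaking: (meta, R1)
  breaking: (meta, R4)
  breaking: (meta.checksum, R3)
  breaking: (meta.id, R1)
  backward on Account therefore BREAKING (4)
checking forward for Account: reader v1 against writer v2:
  meta: Contact -> Contact, writer required; from meta
  seq: int32 -> int32, writer required; from seq
  archived: bool -> bool, writer required; from archived
  factor has no writer counterpart
  meta.blob: bytes -> bytes, writer optional; from meta.blob
  meta.checksum: bool -> bytes, writer required; from meta.checksum
  meta.locale: string -> string, writer optional; from meta.locale
  leftover writer field: meta.id
  breaking: (meta.checksum, R3)
  breaking: (meta.locale, R4)
  forward on Account therefore BREAKING (2)


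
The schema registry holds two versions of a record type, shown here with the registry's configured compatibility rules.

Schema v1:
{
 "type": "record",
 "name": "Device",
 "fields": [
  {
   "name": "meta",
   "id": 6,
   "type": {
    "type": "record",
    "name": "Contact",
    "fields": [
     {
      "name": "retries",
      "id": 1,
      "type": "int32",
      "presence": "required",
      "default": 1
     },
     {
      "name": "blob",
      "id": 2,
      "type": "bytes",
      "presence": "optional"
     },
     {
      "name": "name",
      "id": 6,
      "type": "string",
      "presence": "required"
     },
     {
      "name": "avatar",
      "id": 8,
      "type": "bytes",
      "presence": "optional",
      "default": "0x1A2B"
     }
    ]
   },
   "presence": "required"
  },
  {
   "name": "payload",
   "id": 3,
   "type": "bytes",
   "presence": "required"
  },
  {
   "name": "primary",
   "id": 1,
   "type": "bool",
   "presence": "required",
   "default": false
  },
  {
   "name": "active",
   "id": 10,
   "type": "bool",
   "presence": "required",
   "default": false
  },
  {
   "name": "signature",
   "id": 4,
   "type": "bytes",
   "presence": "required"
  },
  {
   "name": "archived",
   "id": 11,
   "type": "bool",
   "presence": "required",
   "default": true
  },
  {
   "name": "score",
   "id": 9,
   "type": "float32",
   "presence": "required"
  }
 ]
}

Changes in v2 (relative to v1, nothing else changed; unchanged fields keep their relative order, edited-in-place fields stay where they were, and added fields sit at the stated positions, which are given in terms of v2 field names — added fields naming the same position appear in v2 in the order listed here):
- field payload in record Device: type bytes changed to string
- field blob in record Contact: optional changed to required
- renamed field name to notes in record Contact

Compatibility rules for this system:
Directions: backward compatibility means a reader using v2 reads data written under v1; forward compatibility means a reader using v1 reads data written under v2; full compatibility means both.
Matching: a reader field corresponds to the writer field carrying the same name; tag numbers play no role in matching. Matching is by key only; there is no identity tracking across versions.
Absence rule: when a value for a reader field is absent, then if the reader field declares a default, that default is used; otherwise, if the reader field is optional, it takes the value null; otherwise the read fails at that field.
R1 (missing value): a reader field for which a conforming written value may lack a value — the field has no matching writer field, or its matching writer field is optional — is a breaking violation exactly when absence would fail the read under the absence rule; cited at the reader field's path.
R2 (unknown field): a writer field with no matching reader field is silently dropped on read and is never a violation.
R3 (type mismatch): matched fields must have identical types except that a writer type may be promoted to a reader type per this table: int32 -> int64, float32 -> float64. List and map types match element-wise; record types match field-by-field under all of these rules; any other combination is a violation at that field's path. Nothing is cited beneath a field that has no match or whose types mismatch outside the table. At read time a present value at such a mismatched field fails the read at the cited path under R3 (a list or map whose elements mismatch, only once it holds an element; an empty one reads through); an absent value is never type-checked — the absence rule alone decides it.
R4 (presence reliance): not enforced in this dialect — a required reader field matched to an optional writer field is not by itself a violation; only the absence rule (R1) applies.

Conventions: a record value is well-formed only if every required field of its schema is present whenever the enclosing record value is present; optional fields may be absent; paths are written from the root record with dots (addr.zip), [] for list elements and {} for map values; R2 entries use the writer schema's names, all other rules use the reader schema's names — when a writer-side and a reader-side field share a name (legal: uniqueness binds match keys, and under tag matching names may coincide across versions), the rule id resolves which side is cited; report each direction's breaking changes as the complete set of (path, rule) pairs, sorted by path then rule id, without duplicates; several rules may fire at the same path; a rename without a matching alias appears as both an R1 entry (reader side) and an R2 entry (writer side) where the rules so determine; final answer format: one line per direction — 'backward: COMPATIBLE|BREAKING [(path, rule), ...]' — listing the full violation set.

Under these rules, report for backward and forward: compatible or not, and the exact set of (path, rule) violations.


backward: BREAKING [(meta.blob, R1), (meta.notes, R1), (payload, R3)]; forward: BREAKING [(meta.name, R1), (payload, R3)]

each type pair in Device: writer, then reader
backward on Device — v2 reading data written by v1:
  meta <- meta (Contact -> Contact, writer required)
  payload <- payload (bytes -> string, writer required)
  primary <- primary (bool -> bool, writer required)
  active <- active (bool -> bool, writer required)
  signature <- signature (bytes -> bytes, writer required)
  archived <- archived (bool -> bool, writer required)
  score <- score (float32 -> float32, writer required)
  meta.retries <- meta.retries (int32 -> int32, writer required)
  meta.blob <- meta.blob (bytes -> bytes, writer optional)
  meta.notes has no writer counterpart
  meta.avatar <- meta.avatar (bytes -> bytes, writer optional)
  writer meta.name: unknown to reader
  R1 fires at meta.blob
  R1 fires at meta.notes
  R3 fires at payload
  => 3 violation(s): backward is BREAKING for Device
forward on Device — v1 reading data written by v2:
  meta <- meta (Contact -> Contact, writer required)
  payload <- payload (string -> bytes, writer required)
  primary <- primary (bool -> bool, writer required)
  active <- active (bool -> bool, writer required)
  signature <- signature (bytes -> bytes, writer required)
  archived <- archived (bool -> bool, writer required)
  score <- score (float32 -> float32, writer required)
  meta.retries <- meta.retries (int32 -> int32, writer required)
  meta.blob <- meta.blob (bytes -> bytes, writer required)
  meta.name has no writer counterpart
  meta.avatar <- meta.avatar (bytes -> bytes, writer optional)
  writer meta.notes: unknown to reader
  R1 fires at meta.name
  R3 fires at payload
  => 2 violation(s): forward is BREAKING for Device


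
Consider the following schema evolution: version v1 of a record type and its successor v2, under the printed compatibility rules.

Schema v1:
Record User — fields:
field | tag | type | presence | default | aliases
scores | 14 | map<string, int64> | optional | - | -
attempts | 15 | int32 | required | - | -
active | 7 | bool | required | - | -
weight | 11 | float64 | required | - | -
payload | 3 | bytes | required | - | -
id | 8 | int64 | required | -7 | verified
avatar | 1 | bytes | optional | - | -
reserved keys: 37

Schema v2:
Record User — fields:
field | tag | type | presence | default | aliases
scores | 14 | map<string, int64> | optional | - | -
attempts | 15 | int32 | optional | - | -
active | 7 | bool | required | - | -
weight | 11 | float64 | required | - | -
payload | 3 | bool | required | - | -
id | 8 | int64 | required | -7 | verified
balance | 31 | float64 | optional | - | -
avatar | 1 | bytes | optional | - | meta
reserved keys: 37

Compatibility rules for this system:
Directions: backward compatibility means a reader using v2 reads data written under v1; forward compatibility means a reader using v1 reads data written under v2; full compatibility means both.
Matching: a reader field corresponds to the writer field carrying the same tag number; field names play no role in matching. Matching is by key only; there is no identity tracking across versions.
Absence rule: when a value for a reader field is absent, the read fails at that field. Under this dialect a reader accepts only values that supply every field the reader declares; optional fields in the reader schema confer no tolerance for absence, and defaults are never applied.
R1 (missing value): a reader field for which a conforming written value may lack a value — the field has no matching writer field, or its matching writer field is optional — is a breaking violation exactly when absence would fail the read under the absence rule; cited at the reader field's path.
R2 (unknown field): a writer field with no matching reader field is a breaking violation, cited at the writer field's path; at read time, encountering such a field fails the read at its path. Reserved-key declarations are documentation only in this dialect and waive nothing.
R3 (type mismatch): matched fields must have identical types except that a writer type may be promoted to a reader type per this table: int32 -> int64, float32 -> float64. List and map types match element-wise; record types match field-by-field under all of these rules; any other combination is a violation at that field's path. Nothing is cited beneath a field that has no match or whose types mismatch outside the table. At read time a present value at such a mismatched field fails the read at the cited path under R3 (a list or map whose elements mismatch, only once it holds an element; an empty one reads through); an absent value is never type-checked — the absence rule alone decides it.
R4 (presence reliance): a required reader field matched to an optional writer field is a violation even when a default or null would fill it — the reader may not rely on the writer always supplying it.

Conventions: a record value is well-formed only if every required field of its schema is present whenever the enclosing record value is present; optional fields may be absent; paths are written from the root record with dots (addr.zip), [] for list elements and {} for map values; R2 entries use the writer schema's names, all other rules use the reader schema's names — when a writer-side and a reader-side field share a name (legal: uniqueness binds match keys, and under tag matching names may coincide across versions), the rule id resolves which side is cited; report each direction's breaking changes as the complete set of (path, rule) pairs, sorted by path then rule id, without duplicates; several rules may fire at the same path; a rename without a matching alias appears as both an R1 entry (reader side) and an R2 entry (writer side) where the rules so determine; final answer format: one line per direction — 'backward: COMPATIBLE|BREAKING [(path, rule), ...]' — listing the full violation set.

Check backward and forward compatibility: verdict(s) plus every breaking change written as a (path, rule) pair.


each type pair in User: writer, then reader
backward analysis of User with v2 as reader and v1 as writer:
  scores: map<string, int64> -> map<string, int64>, writer optional; from scores
  attempts: int32 -> int32, writer required; from attempts
  active: bool -> bool, writer required; from active
  weight: float64 -> float64, writer required; from weight
  payload: bytes -> bool, writer required; from payload
  id: int64 -> int64, writer required; from id
  balance has no writer counterpart
  avatar: bytes -> bytes, writer optional; from avatar
  violation R1 at avatar
  violation R1 at balance
  violation R3 at payload
  violation R1 at scores
  => backward verdict for User: BREAKING, 4 violation(s)
forward analysis of User with v1 as reader and v2 as writer:
  scores: map<string, int64> -> map<string, int64>, writer optional; from scores
  attempts: int32 -> int32, writer optional; from attempts
  active: bool -> bool, writer required; from active
  weight: float64 -> float64, writer required; from weight
  payload: bool -> bytes, writer required; from payload
  id: int64 -> int64, writer required; from id
  avatar: bytes -> bytes, writer optional; from avatar
  writer balance: unknown to reader
  violation R1 at attempts
  violation R4 at attempts
  violation R1 at avatar
  violation R2 at balance
  violation R3 at payload
  violation R1 at scores
  => forward verdict for User: BREAKING, 6 violation(s)

backward: BREAKING [(avatar, R1), (balance, R1), (payload, R3), (scores, R1)]; forward: BREAKING [(attempts, R1), (attempts, R4), (avatar, R1), (balance, R2), (payload, R3), (scores, R1)]


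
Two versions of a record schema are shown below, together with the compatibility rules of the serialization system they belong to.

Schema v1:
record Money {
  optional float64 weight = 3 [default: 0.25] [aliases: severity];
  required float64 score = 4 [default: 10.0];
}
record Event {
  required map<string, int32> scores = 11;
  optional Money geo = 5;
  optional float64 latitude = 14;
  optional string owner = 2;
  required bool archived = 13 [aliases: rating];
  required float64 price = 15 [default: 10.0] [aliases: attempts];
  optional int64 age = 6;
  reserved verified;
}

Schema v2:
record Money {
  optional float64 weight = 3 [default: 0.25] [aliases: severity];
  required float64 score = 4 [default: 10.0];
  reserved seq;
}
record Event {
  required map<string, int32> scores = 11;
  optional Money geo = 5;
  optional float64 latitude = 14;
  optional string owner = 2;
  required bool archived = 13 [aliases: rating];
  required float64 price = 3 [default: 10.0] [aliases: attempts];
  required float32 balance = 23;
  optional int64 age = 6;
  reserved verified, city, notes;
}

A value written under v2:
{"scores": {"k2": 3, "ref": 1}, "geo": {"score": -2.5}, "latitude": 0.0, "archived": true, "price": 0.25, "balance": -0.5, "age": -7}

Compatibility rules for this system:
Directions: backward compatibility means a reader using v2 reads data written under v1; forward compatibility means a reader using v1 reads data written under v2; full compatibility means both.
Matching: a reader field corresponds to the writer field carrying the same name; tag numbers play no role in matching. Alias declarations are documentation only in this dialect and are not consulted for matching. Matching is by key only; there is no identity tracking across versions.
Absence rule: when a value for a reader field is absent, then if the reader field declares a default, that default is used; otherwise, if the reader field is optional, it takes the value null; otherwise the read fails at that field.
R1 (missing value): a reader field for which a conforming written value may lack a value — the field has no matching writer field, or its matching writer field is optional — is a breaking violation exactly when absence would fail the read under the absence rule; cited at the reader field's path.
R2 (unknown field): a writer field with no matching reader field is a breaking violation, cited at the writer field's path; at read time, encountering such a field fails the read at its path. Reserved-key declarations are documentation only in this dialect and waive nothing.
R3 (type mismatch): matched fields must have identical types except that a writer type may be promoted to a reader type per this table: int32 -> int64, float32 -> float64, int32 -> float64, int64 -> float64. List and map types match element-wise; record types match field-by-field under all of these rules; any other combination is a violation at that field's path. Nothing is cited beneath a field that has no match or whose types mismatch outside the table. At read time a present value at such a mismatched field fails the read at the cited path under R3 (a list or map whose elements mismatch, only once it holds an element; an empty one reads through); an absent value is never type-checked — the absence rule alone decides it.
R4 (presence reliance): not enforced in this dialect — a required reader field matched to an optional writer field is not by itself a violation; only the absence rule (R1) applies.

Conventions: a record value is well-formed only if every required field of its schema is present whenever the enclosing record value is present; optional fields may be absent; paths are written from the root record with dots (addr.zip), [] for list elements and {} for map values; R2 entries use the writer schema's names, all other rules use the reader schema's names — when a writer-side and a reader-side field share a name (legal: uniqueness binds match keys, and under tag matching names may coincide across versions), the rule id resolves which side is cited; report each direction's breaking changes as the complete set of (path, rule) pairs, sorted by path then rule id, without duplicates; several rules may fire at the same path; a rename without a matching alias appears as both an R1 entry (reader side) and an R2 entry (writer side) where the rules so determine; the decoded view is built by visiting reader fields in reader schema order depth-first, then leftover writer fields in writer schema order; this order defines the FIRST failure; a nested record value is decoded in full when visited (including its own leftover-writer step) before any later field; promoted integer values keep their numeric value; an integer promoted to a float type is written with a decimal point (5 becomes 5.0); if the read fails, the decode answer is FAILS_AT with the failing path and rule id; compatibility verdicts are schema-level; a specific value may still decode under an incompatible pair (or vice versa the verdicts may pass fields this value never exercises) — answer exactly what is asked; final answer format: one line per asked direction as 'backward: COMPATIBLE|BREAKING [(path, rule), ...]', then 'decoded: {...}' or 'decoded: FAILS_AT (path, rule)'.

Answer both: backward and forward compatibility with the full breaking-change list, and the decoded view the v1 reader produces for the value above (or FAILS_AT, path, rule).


each type pair in Event: writer, then reader
backward analysis of Event with v2 as reader and v1 as writer:
  map<string, int32> -> map<string, int32>, writer required: scores aligns to scores
  Money -> Money, writer optional: geo aligns to geo
  float64 -> float64, writer optional: latitude aligns to latitude
  string -> string, writer optional: owner aligns to owner
  bool -> bool, writer required: archived aligns to archived
  float64 -> float64, writer required: price aligns to price
  balance: no writer-side match
  int64 -> int64, writer optional: age aligns to age
  float64 -> float64, writer optional: geo.weight aligns to geo.weight
  float64 -> float64, writer required: geo.score aligns to geo.score
  violation R1 at balance
  => backward verdict for Event: BREAKING, 1 violation(s)
forward analysis of Event with v1 as reader and v2 as writer:
  map<string, int32> -> map<string, int32>, writer required: scores aligns to scores
  Money -> Money, writer optional: geo aligns to geo
  float64 -> float64, writer optional: latitude aligns to latitude
  string -> string, writer optional: owner aligns to owner
  bool -> bool, writer required: archived aligns to archived
  float64 -> float64, writer required: price aligns to price
  int64 -> int64, writer optional: age aligns to age
  writer balance: unknown to reader
  float64 -> float64, writer optional: geo.weight aligns to geo.weight
  float64 -> float64, writer required: geo.score aligns to geo.score
  violation R2 at balance
  => forward verdict for Event: BREAKING, 1 violation(s)
decode (reader v1):
  scores := {"k2": 3, "ref": 1}
  geo.weight := 0.25 (absent -> default)
  geo.score := -2.5
  latitude := 0.0
  owner := null (absent, optional -> null)
  archived := true
  price := 0.25
  age := -7
  read fails at balance under R2 (unknown field)
  => FAILS_AT (balance, R2)

backward: BREAKING [(balance, R1)]; forward: BREAKING [(balance, R2)]; decoded: FAILS_AT (balance, R2)


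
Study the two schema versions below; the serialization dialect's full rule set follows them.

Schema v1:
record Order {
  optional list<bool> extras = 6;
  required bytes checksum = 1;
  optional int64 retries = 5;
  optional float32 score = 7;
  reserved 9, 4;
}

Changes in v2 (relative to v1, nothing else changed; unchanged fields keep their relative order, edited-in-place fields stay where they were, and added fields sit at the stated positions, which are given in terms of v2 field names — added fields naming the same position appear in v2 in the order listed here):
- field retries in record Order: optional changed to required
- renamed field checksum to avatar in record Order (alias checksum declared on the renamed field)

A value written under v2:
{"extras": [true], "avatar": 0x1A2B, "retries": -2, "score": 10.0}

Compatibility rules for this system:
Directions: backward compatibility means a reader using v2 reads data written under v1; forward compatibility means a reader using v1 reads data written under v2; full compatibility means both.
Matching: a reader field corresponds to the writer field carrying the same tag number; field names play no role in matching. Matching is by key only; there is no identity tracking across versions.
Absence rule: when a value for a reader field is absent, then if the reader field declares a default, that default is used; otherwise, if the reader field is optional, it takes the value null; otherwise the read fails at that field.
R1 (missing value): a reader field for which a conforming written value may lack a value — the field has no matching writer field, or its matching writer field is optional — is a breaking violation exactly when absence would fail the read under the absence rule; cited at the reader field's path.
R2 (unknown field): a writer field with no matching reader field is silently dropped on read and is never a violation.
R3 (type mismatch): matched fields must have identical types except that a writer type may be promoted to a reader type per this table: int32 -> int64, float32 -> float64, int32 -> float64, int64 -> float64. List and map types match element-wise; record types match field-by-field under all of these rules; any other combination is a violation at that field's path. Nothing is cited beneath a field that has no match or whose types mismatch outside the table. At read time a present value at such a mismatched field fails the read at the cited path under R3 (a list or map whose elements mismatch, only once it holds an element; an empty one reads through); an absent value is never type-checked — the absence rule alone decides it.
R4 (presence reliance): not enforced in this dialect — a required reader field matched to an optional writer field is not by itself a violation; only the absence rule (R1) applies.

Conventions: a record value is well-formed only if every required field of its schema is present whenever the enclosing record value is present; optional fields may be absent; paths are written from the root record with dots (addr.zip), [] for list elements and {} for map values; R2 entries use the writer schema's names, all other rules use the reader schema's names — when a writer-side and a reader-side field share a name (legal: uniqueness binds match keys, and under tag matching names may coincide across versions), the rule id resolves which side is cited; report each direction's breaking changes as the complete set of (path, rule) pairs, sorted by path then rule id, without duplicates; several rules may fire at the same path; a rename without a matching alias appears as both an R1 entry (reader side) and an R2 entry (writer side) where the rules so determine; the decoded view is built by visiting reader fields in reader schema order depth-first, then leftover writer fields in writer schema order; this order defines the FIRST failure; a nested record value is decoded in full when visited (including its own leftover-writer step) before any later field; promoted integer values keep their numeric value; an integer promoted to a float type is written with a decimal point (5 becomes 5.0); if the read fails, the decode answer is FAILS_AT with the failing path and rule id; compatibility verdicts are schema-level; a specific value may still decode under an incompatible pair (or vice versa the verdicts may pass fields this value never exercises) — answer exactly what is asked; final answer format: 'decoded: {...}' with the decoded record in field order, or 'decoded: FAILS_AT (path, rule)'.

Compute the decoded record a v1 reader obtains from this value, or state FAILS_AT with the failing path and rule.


decoded: {"extras": [true], "checksum": 0x1A2B, "retries": -2, "score": 10.0}

the writer's type comes first in each Order pair
decode (reader v1):
  extras := [true]
  checksum := 0x1A2B (from writer avatar)
  retries := -2
  score := 10.0
  => decoded: {"extras": [true], "checksum": 0x1A2B, "retries": -2, "score": 10.0}
ruling out the remaining Order differences:
  field retries in record Order: optional changed to required -> schema-level compatibility only; this Order value's decode is unchanged
  renamed field checksum to avatar in record Order (alias checksum declared on the renamed field) -> inert under this dialect — no rule fires on Order and the result does not move
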